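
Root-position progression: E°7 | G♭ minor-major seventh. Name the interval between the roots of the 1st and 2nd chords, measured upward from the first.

The roots are E and G♭.
From E to G♭: 2 semitones over a third = diminished.

d3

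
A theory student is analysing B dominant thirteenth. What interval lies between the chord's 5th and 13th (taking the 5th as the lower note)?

major ninth

Spelling the chord: B-D#-F#-A-C#-G#.
5th = F#; 13th = G#.
Counting 9 letters and 14 half steps from F# gives a major ninth.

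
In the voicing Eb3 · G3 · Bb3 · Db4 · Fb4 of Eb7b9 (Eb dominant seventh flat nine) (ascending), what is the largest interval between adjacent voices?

major 3rd

Adjacent intervals: Eb3→G3 = major third; G3→Bb3 = minor third; Bb3→Db4 = minor third; Db4→Fb4 = minor third.
The largest is Eb3 to G3, a major third (4 semitones).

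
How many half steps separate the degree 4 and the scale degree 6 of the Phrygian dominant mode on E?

The scale is E F G♯ A B C D.
A up to C is a minor third — 3 semitones.

3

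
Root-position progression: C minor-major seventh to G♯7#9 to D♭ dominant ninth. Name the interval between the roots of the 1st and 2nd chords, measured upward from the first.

augmented fifth

The roots are C and G♯.
From C to G♯: 8 semitones over a fifth = augmented.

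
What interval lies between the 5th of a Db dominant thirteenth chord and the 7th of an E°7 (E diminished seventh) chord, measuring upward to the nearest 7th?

The 5th of Db dominant thirteenth is Ab; the 7th of E°7 (E diminished seventh) is Db.
Counting 4 letters and 5 half steps from Ab gives a perfect fourth.

perfect 4th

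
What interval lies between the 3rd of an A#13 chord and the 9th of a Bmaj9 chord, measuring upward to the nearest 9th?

diminished octave

A#13 has C## as its 3rd, and Bmaj9 has C# as its 9th.
8 letter names make it an octave; at 11 semitones (a half step narrower than perfect) the quality is diminished.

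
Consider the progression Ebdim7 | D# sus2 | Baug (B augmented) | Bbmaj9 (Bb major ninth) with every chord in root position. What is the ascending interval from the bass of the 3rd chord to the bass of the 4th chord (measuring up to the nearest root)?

diminished octave

The roots are B and Bb.
B up to Bb is 11 semitones, a half step narrower than a perfect octave, so the interval is diminished.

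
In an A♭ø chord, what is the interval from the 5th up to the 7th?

major third

A♭ø7 is spelled A♭-C♭-E𝄫-G♭.
The 5th is E𝄫 and the 7th is G♭.
Counting 3 letters and 4 half steps from E𝄫 gives a major third.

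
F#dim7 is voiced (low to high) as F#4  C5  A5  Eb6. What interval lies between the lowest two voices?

diminished fifth

Those voices are F#4 and C5.
F# up to C is 6 semitones, a half step narrower than a perfect fifth, so the interval is diminished.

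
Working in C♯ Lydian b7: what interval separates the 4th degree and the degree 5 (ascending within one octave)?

The scale runs C♯ D♯ E♯ F𝄪 G♯ A♯ B.
4th degree = F𝄪; scale degree 5 = G♯.
F𝄪 up to G♯ is 1 semitone, a half step narrower than a major second, so the interval is minor.

minor second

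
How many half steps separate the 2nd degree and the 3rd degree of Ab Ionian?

2

The scale is Ab Bb C Db Eb F G.
Bb up to C is a major second — 2 semitones.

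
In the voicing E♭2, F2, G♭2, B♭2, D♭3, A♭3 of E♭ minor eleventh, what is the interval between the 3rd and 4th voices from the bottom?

Those voices are G♭2 and B♭2.
From G♭ to B♭ is 4 semitones, exactly the major third.

M3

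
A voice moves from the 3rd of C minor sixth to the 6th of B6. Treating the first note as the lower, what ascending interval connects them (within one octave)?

The 3rd of C minor sixth is Eb; the 6th of B6 is G#.
3 letter names make it a third; at 5 semitones (a half step wider than major) the quality is augmented.

augmented third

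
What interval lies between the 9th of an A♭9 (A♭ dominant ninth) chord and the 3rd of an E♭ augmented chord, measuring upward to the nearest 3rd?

major sixth

The 9th of A♭9 (A♭ dominant ninth) is B♭; the 3rd of E♭ augmented is G.
B♭ up to G spans 6 letter names and 9 semitones — a major sixth.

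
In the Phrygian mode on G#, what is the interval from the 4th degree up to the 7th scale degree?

G# phrygian: G# A B C# D# E F#.
So we need the interval from C# up to F#.
From C# to F# is 5 semitones, exactly the perfect fourth.

perfect fourth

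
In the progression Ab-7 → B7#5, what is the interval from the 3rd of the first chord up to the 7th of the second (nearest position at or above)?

Ab-7 has Cb as its 3rd, and B7#5 has A as its 7th.
6 letter names make it a sixth; at 10 semitones (a half step wider than major) the quality is augmented.

augmented 6th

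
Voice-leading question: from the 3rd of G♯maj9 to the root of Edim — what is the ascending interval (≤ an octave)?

G♯maj9 has B♯ as its 3rd, and Edim has E as its root.
From B♯ to E: 4 semitones over a fourth = diminished.

diminished fourth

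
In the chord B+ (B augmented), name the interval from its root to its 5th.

The chord tones of Baug (B augmented) are B-D♯-F𝄪.
Root = B; 5th = F𝄪.
From B to F𝄪: 8 semitones over a fifth = augmented.

augmented 5th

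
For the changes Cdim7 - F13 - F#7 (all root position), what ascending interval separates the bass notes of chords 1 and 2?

The roots are C and F.
Counting 4 letters and 5 half steps from C gives a perfect fourth.

P4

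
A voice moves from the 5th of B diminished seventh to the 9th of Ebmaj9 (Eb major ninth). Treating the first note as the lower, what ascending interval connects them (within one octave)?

perfect 1st

B diminished seventh has F as its 5th, and Ebmaj9 (Eb major ninth) has F as its 9th.
From F to F is 0 semitones, exactly the perfect unison.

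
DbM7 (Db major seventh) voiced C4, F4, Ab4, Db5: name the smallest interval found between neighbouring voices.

minor third

Adjacent intervals: C4→F4 = perfect fourth; F4→Ab4 = minor third; Ab4→Db5 = perfect fourth.
The smallest is F4 to Ab4, a minor third (3 semitones).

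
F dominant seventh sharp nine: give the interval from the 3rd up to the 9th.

major seventh

The chord tones of F7#9 (F dominant seventh sharp nine) are F–A–C–E♭–G♯.
That puts A below G♯.
From A to G♯ is 11 semitones, exactly the major seventh.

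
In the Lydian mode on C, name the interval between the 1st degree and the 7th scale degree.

The scale runs C D E F# G A B.
So we need the interval from C up to B.
C up to B spans 7 letter names and 11 semitones — a major seventh.

major seventh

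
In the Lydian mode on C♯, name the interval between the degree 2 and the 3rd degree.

Spelling the Lydian mode on C♯: C♯ D♯ E♯ F𝄪 G♯ A♯ B♯.
Degree 2 = D♯; 3rd degree = E♯.
From D♯ to E♯ is 2 semitones, exactly the major second.

M2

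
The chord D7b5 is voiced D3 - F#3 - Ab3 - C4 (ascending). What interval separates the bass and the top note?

minor seventh

The outer voices are D3 and C4.
D up to C is 10 semitones, a half step narrower than a major seventh, so the interval is minor.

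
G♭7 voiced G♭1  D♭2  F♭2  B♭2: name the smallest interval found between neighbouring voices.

minor 3rd

Adjacent intervals: G♭1→D♭2 = perfect fifth; D♭2→F♭2 = minor third; F♭2→B♭2 = augmented fourth.
The smallest is D♭2 to F♭2, a minor third (3 semitones).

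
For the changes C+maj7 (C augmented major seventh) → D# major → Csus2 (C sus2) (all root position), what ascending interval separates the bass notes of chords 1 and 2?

The roots are C and D#.
C up to D# is 3 semitones, a half step wider than a major second, so the interval is augmented.

augmented 2nd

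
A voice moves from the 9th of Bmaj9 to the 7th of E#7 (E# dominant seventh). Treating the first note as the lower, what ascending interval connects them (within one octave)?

Bmaj9 has C# as its 9th, and E#7 (E# dominant seventh) has D# as its 7th.
From C# to D# is 2 semitones, exactly the major second.

major second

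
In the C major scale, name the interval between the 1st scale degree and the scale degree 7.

C major: C D E F G A B.
The 1st scale degree is C and the 7th degree is B.
From C to B is 11 semitones, exactly the major seventh.

M7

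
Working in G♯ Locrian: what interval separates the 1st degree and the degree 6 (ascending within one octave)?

minor 6th

Spelling G♯ Locrian: G♯ A B C♯ D E F♯.
1st degree = G♯; 6th scale degree = E.
G♯ up to E is 8 semitones, a half step narrower than a major sixth, so the interval is minor.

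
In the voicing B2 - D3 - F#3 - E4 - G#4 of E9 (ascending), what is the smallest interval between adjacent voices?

minor third

Adjacent intervals: B2→D3 = minor third; D3→F#3 = major third; F#3→E4 = minor seventh; E4→G#4 = major third.
The smallest is B2 to D3, a minor third (3 semitones).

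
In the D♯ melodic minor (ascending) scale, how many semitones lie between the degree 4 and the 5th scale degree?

2

The scale is D♯ E♯ F♯ G♯ A♯ B♯ C𝄪.
G♯ up to A♯ is a major second — 2 semitones.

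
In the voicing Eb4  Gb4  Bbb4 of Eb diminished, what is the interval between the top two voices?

m3

Those voices are Gb4 and Bbb4.
From Gb to Bbb: 3 semitones over a third = minor.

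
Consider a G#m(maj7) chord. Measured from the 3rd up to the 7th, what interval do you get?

Spelling the chord: G#–B–D#–F##.
That puts B below F##.
B up to F## is 8 semitones, a half step wider than a perfect fifth, so the interval is augmented.

augmented fifth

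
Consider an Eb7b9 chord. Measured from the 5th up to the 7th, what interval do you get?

minor third

Eb7b9: Eb, G, Bb, Db, Fb.
That puts Bb below Db.
From Bb to Db: 3 semitones over a third = minor.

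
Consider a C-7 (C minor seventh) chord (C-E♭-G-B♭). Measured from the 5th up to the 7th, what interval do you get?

So we need the interval from G up to B♭.
3 letter names make it a third; at 3 semitones (a half step narrower than major) the quality is minor.

minor third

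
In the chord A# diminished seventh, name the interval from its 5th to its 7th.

minor third

Spelling the chord: A#-C#-E-G.
So we need the interval from E up to G.
E up to G is 3 semitones, a half step narrower than a major third, so the interval is minor.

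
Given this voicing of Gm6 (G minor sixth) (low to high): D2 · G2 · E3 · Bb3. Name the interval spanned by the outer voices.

minor thirteenth

The outer voices are D2 and Bb3.
D up to Bb is 20 semitones, a half step narrower than a major thirteenth, so the interval is minor.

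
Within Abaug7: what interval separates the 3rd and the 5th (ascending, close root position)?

Ab augmented seventh: Ab, C, E, Gb.
3rd = C; 5th = E.
Counting 3 letters and 4 half steps from C gives a major third.

major 3rd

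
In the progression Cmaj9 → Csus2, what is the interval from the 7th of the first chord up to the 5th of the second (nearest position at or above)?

Cmaj9 has B as its 7th, and Csus2 has G as its 5th.
6 letter names make it a sixth; at 8 semitones (a half step narrower than major) the quality is minor.

minor 6th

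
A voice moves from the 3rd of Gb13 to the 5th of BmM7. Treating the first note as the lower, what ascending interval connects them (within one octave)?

The 3rd of Gb13 is Bb; the 5th of BmM7 is F#.
Bb up to F# is 8 semitones, a half step wider than a perfect fifth, so the interval is augmented.

augmented 5th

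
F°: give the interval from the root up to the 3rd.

Spelling the chord: F, A♭, C♭.
So we need the interval from F up to A♭.
F up to A♭ is 3 semitones, a half step narrower than a major third, so the interval is minor.

minor third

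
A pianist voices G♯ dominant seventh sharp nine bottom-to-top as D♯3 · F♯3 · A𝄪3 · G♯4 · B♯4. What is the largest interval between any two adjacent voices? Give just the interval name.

diminished seventh

Adjacent intervals: D♯3→F♯3 = minor third; F♯3→A𝄪3 = augmented third; A𝄪3→G♯4 = diminished seventh; G♯4→B♯4 = major third.
The largest is A𝄪3 to G♯4, a diminished seventh (9 semitones).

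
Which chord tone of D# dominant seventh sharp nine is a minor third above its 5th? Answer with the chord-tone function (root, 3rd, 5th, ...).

The chord tones of D#7#9 (D# dominant seventh sharp nine) are D#–F##–A#–C#–E##.
The 5th is A#. A minor third above A# is C#.
C# is the chord's 7th.

7th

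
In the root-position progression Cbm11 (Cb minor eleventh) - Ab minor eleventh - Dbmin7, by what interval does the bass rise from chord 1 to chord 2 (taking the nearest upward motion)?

The roots are Cb and Ab.
Cb up to Ab spans 6 letter names and 9 semitones — a major sixth.

M6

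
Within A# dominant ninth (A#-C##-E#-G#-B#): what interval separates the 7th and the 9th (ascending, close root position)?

That puts G# below B#.
Counting 3 letters and 4 half steps from G# gives a major third.

M3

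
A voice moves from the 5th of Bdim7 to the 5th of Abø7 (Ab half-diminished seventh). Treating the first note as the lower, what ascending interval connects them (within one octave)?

Bdim7 has F as its 5th, and Abø7 (Ab half-diminished seventh) has Ebb as its 5th.
From F to Ebb: 9 semitones over a seventh = diminished.

diminished 7th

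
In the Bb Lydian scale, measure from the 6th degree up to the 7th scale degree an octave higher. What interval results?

Bb lydian: Bb C D E F G A.
That puts G below A.
G up to A spans 9 letter names and 14 semitones — a major ninth.

M9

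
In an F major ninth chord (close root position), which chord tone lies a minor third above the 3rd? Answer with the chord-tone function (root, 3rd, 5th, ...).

5th

Spelling the chord: F–A–C–E–G.
The 3rd is A. A minor third above A is C.
C is the chord's 5th.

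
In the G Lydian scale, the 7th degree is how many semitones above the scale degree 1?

11

The scale is G A B C# D E F#.
G up to F# is a major seventh — 11 semitones.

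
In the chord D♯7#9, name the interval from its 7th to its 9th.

A3

D♯ dominant seventh sharp nine: D♯-F𝄪-A♯-C♯-E𝄪.
The 7th is C♯ and the 9th is E𝄪.
C♯ up to E𝄪 is 5 semitones, a half step wider than a major third, so the interval is augmented.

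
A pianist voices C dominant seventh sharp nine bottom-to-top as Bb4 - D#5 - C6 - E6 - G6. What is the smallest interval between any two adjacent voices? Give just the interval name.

Adjacent intervals: Bb4→D#5 = augmented third; D#5→C6 = diminished seventh; C6→E6 = major third; E6→G6 = minor third.
The smallest is E6 to G6, a minor third (3 semitones).

minor third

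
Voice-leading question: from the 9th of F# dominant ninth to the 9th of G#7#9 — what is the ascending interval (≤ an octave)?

F# dominant ninth has G# as its 9th, and G#7#9 has A## as its 9th.
2 letter names make it a second; at 3 semitones (a half step wider than major) the quality is augmented.

augmented 2nd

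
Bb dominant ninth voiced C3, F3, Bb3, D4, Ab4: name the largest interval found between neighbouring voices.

diminished fifth

Adjacent intervals: C3→F3 = perfect fourth; F3→Bb3 = perfect fourth; Bb3→D4 = major third; D4→Ab4 = diminished fifth.
The largest is D4 to Ab4, a diminished fifth (6 semitones).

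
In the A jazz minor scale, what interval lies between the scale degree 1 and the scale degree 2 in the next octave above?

A melodic minor: A B C D E F♯ G♯.
The scale degree 1 is A and the 2nd degree (up an octave) is B.
From A to B is 14 semitones, exactly the major ninth.

major ninth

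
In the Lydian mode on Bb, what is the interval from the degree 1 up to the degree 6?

Spelling the Lydian mode on Bb: Bb C D E F G A.
The degree 1 is Bb and the scale degree 6 is G.
Bb up to G spans 6 letter names and 9 semitones — a major sixth.

major sixth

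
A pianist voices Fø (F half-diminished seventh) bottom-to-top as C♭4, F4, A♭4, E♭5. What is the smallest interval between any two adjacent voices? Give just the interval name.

Adjacent intervals: C♭4→F4 = augmented fourth; F4→A♭4 = minor third; A♭4→E♭5 = perfect fifth.
The smallest is F4 to A♭4, a minor third (3 semitones).

minor third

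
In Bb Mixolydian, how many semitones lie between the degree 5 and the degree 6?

The scale is Bb C D Eb F G Ab.
F up to G is a major second — 2 semitones.

2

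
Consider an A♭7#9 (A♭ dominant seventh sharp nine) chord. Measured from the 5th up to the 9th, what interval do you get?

augmented fifth

Spelling the chord: A♭ C E♭ G♭ B.
So we need the interval from E♭ up to B.
5 letter names make it a fifth; at 8 semitones (a half step wider than perfect) the quality is augmented.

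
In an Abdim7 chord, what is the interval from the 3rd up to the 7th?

d5

Spelling the chord: Ab–Cb–Ebb–Gbb.
So we need the interval from Cb up to Gbb.
5 letter names make it a fifth; at 6 semitones (a half step narrower than perfect) the quality is diminished.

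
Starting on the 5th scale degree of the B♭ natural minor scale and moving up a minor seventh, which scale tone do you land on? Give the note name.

The scale is B♭ C D♭ E♭ F G♭ A♭.
The 5th scale degree is F; a minor seventh above that is E♭ — scale degree 4.

Eb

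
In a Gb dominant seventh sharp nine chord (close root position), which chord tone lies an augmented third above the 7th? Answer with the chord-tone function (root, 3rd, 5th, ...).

9th

Gb7#9 (Gb dominant seventh sharp nine) is spelled Gb Bb Db Fb A.
The 7th is Fb. An augmented third above Fb is A.
A is the chord's 9th.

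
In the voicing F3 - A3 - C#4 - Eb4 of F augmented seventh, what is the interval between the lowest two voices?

Those voices are F3 and A3.
Counting 3 letters and 4 half steps from F gives a major third.

major third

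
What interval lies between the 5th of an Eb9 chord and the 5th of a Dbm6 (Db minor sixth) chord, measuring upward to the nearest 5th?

The 5th of Eb9 is Bb; the 5th of Dbm6 (Db minor sixth) is Ab.
From Bb to Ab: 10 semitones over a seventh = minor.

minor 7th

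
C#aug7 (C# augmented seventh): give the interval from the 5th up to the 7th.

The chord tones of C#+7 (C# augmented seventh) are C#–E#–G##–B.
The 5th is G## and the 7th is B.
From G## to B: 2 semitones over a third = diminished.

diminished 3rd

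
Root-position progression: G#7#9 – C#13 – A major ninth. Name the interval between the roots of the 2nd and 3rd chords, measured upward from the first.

m6

The roots are C# and A.
From C# to A: 8 semitones over a sixth = minor.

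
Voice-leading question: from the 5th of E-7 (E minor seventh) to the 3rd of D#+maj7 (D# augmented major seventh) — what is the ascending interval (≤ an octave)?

augmented 5th

E-7 (E minor seventh) has B as its 5th, and D#+maj7 (D# augmented major seventh) has F## as its 3rd.
B up to F## is 8 semitones, a half step wider than a perfect fifth, so the interval is augmented.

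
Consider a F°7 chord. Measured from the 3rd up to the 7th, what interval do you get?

diminished fifth

F diminished seventh is spelled F-Ab-Cb-Ebb.
3rd = Ab; 7th = Ebb.
Ab up to Ebb is 6 semitones, a half step narrower than a perfect fifth, so the interval is diminished.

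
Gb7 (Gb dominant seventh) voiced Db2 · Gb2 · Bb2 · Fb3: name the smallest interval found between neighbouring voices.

Adjacent intervals: Db2→Gb2 = perfect fourth; Gb2→Bb2 = major third; Bb2→Fb3 = diminished fifth.
The smallest is Gb2 to Bb2, a major third (4 semitones).

M3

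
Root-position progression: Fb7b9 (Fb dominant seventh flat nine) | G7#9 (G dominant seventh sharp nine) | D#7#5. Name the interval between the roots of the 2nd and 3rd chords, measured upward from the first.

The roots are G and D#.
5 letter names make it a fifth; at 8 semitones (a half step wider than perfect) the quality is augmented.

augmented fifth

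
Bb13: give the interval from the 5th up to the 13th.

major ninth

Bb13: Bb-D-F-Ab-C-G.
So we need the interval from F up to G.
From F to G is 14 semitones, exactly the major ninth.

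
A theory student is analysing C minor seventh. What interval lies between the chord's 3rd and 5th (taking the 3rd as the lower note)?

Cmin7 is spelled C, E♭, G, B♭.
So we need the interval from E♭ up to G.
E♭ up to G spans 3 letter names and 4 semitones — a major third.

M3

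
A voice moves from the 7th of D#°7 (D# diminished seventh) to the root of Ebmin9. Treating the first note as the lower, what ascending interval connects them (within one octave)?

The 7th of D#°7 (D# diminished seventh) is C; the root of Ebmin9 is Eb.
3 letter names make it a third; at 3 semitones (a half step narrower than major) the quality is minor.

minor third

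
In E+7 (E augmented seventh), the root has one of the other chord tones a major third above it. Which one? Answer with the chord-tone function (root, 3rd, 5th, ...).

3rd

E+7 (E augmented seventh): E, G#, B#, D.
The root is E. A major third above E is G#.
G# is the chord's 3rd.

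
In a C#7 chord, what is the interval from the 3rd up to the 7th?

diminished fifth

C#7: C#-E#-G#-B.
So we need the interval from E# up to B.
5 letter names make it a fifth; at 6 semitones (a half step narrower than perfect) the quality is diminished.
That tritone between 3rd and 7th is what gives the dominant seventh its pull toward resolution.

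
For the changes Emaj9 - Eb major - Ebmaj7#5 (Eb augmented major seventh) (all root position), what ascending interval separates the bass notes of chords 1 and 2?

The roots are E and Eb.
E up to Eb is 11 semitones, a half step narrower than a perfect octave, so the interval is diminished.

diminished octave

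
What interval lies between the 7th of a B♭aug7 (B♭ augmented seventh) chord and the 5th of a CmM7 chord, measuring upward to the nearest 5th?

M7

B♭aug7 (B♭ augmented seventh) has A♭ as its 7th, and CmM7 has G as its 5th.
Counting 7 letters and 11 half steps from A♭ gives a major seventh.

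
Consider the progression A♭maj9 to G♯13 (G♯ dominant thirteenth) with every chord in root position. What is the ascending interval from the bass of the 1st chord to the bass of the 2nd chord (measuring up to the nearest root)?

augmented seventh

The roots are A♭ and G♯.
A♭ up to G♯ is 12 semitones, a half step wider than a major seventh, so the interval is augmented.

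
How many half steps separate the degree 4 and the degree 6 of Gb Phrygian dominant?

The scale is Gb Abb Bb Cb Db Ebb Fb.
Cb up to Ebb is a minor third — 3 semitones.

3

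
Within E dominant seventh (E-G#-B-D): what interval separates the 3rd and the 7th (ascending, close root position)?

diminished fifth

The 3rd is G# and the 7th is D.
5 letter names make it a fifth; at 6 semitones (a half step narrower than perfect) the quality is diminished.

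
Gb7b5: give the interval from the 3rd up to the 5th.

Spelling the chord: Gb Bb Dbb Fb.
The 3rd is Bb and the 5th is Dbb.
Bb up to Dbb is 2 semitones, a whole step narrower than a major third, so the interval is diminished.

diminished third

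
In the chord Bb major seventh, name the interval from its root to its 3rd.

The chord tones of Bb major seventh are Bb, D, F, A.
So we need the interval from Bb up to D.
From Bb to D is 4 semitones, exactly the major third.

major 3rd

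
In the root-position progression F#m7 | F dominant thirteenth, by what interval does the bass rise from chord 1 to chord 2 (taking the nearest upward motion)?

The roots are F# and F.
8 letter names make it an octave; at 11 semitones (a half step narrower than perfect) the quality is diminished.

d8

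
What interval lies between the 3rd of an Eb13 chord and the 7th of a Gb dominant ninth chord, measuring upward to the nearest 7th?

Eb13 has G as its 3rd, and Gb dominant ninth has Fb as its 7th.
7 letter names make it a seventh; at 9 semitones (a whole step narrower than major) the quality is diminished.

diminished seventh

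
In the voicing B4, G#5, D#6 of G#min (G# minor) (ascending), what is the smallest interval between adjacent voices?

Adjacent intervals: B4→G#5 = major sixth; G#5→D#6 = perfect fifth.
The smallest is G#5 to D#6, a perfect fifth (7 semitones).

perfect fifth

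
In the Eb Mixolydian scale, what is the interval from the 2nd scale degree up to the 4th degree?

Spelling the Eb Mixolydian scale: Eb F G Ab Bb C Db.
The 2nd scale degree is F and the scale degree 4 is Ab.
From F to Ab: 3 semitones over a third = minor.

m3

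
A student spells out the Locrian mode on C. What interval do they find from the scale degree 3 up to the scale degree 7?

perfect 5th

C locrian: C D♭ E♭ F G♭ A♭ B♭.
The scale degree 3 is E♭ and the 7th degree is B♭.
E♭ up to B♭ spans 5 letter names and 7 semitones — a perfect fifth.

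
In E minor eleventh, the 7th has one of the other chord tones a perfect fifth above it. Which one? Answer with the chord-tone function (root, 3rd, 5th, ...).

Em11 (E minor eleventh) is spelled E, G, B, D, F♯, A.
The 7th is D. A perfect fifth above D is A.
A is the chord's 11th.

11th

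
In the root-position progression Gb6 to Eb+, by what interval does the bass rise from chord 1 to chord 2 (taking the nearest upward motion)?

The roots are Gb and Eb.
Gb up to Eb spans 6 letter names and 9 semitones — a major sixth.

major sixth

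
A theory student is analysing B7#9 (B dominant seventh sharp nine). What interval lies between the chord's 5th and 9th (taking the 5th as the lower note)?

A5

B dominant seventh sharp nine is spelled B–D#–F#–A–C##.
The 5th is F# and the 9th is C##.
5 letter names make it a fifth; at 8 semitones (a half step wider than perfect) the quality is augmented.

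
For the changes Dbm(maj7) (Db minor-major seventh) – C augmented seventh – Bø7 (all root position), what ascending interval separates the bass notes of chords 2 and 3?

The roots are C and B.
From C to B is 11 semitones, exactly the major seventh.

major 7th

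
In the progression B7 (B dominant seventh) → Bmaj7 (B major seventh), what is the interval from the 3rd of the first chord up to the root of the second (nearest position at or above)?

m6

The 3rd of B7 (B dominant seventh) is D#; the root of Bmaj7 (B major seventh) is B.
6 letter names make it a sixth; at 8 semitones (a half step narrower than major) the quality is minor.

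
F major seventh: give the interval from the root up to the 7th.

Spelling the chord: F–A–C–E.
So we need the interval from F up to E.
F up to E spans 7 letter names and 11 semitones — a major seventh.

M7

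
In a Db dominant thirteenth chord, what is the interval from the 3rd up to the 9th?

The chord tones of Db13 (Db dominant thirteenth) are Db-F-Ab-Cb-Eb-Bb.
3rd = F; 9th = Eb.
F up to Eb is 10 semitones, a half step narrower than a major seventh, so the interval is minor.

minor seventh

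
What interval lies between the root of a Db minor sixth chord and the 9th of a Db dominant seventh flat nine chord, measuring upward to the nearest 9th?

minor 2nd

Db minor sixth has Db as its root, and Db dominant seventh flat nine has Ebb as its 9th.
From Db to Ebb: 1 semitone over a second = minor.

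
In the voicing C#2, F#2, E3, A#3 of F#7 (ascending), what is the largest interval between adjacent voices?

Adjacent intervals: C#2→F#2 = perfect fourth; F#2→E3 = minor seventh; E3→A#3 = augmented fourth.
The largest is F#2 to E3, a minor seventh (10 semitones).

minor seventh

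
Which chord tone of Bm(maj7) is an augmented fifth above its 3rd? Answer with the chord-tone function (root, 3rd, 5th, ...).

BmM7: B–D–F♯–A♯.
The 3rd is D. An augmented fifth above D is A♯.
A♯ is the chord's 7th.

7th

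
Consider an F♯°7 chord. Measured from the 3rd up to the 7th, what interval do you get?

diminished fifth

F♯dim7 (F♯ diminished seventh) is spelled F♯, A, C, E♭.
So we need the interval from A up to E♭.
A up to E♭ is 6 semitones, a half step narrower than a perfect fifth, so the interval is diminished.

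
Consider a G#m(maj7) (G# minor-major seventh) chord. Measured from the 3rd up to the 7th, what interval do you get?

G#mM7: G#–B–D#–F##.
So we need the interval from B up to F##.
B up to F## is 8 semitones, a half step wider than a perfect fifth, so the interval is augmented.

augmented 5th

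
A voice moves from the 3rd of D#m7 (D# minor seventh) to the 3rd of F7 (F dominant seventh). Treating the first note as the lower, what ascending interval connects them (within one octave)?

minor 3rd

D#m7 (D# minor seventh) has F# as its 3rd, and F7 (F dominant seventh) has A as its 3rd.
F# up to A is 3 semitones, a half step narrower than a major third, so the interval is minor.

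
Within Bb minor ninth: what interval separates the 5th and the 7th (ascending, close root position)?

Bbm9 (Bb minor ninth): Bb Db F Ab C.
That puts F below Ab.
F up to Ab is 3 semitones, a half step narrower than a major third, so the interval is minor.

minor third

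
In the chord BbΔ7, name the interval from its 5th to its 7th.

BbΔ7 (Bb major seventh) is spelled Bb-D-F-A.
So we need the interval from F up to A.
From F to A is 4 semitones, exactly the major third.

M3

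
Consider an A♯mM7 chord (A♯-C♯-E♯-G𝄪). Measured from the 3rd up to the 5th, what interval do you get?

The 3rd is C♯ and the 5th is E♯.
C♯ up to E♯ spans 3 letter names and 4 semitones — a major third.

major third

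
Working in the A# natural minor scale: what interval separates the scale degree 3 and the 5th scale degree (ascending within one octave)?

The scale runs A# B# C# D# E# F# G#.
So we need the interval from C# up to E#.
Counting 3 letters and 4 half steps from C# gives a major third.

major third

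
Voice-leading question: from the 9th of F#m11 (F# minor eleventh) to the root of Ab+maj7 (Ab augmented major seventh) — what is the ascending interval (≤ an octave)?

diminished 2nd

F#m11 (F# minor eleventh) has G# as its 9th, and Ab+maj7 (Ab augmented major seventh) has Ab as its root.
2 letter names make it a second; at 0 semitones (a whole step narrower than major) the quality is diminished.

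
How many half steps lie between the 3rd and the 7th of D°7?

The chord tones of Ddim7 are D–F–A♭–C♭.
F to C♭ is a diminished fifth: 6 semitones.

6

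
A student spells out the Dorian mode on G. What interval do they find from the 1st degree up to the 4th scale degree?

Spelling the Dorian mode on G: G A Bb C D E F.
1st degree = G; degree 4 = C.
G up to C spans 4 letter names and 5 semitones — a perfect fourth.

perfect 4th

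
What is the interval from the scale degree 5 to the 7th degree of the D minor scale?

minor 3rd

Spelling the D minor scale: D E F G A Bb C.
Scale degree 5 = A; 7th scale degree = C.
A up to C is 3 semitones, a half step narrower than a major third, so the interval is minor.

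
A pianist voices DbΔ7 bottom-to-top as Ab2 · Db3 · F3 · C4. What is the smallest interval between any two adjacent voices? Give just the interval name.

major third

Adjacent intervals: Ab2→Db3 = perfect fourth; Db3→F3 = major third; F3→C4 = perfect fifth.
The smallest is Db3 to F3, a major third (4 semitones).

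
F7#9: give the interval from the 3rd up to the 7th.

F7#9 is spelled F, A, C, Eb, G#.
So we need the interval from A up to Eb.
5 letter names make it a fifth; at 6 semitones (a half step narrower than perfect) the quality is diminished.
That tritone between 3rd and 7th is what gives the dominant seventh its pull toward resolution.

d5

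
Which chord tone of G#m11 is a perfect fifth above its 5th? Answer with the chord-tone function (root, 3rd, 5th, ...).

9th

G#m11 (G# minor eleventh) is spelled G#, B, D#, F#, A#, C#.
The 5th is D#. A perfect fifth above D# is A#.
A# is the chord's 9th.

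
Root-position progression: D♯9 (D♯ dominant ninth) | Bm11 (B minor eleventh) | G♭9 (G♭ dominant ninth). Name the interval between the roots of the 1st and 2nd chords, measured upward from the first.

The roots are D♯ and B.
6 letter names make it a sixth; at 8 semitones (a half step narrower than major) the quality is minor.

minor sixth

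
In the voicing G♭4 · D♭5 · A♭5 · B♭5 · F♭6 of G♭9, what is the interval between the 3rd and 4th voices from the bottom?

Those voices are A♭5 and B♭5.
A♭ up to B♭ spans 2 letter names and 2 semitones — a major second.

major second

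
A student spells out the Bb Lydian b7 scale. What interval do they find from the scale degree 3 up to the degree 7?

The scale runs Bb C D E F G Ab.
Scale degree 3 = D; scale degree 7 = Ab.
5 letter names make it a fifth; at 6 semitones (a half step narrower than perfect) the quality is diminished.

diminished 5th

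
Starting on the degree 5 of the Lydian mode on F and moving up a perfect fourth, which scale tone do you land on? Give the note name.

The scale is F G A B C D E.
The degree 5 is C; a perfect fourth above that is F — scale degree 1.

F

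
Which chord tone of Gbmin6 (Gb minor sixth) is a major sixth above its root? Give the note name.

Gbmin6 is spelled Gb-Bbb-Db-Eb.
The root is Gb. A major sixth above Gb is Eb.
Eb is the chord's 6th.

Eb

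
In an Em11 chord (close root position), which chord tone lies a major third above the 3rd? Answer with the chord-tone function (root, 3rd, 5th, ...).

Em11: E G B D F♯ A.
The 3rd is G. A major third above G is B.
B is the chord's 5th.

5th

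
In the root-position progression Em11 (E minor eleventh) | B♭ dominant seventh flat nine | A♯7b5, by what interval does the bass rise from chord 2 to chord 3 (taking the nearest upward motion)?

augmented seventh

The roots are B♭ and A♯.
7 letter names make it a seventh; at 12 semitones (a half step wider than major) the quality is augmented.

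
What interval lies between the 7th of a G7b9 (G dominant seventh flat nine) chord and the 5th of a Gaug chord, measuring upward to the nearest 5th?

augmented sixth

G7b9 (G dominant seventh flat nine) has F as its 7th, and Gaug has D# as its 5th.
6 letter names make it a sixth; at 10 semitones (a half step wider than major) the quality is augmented.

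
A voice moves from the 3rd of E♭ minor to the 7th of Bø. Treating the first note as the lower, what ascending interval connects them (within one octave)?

The 3rd of E♭ minor is G♭; the 7th of Bø is A.
2 letter names make it a second; at 3 semitones (a half step wider than major) the quality is augmented.

augmented second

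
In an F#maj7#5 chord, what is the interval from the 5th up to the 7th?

minor third

F# augmented major seventh: F#–A#–C##–E#.
5th = C##; 7th = E#.
C## up to E# is 3 semitones, a half step narrower than a major third, so the interval is minor.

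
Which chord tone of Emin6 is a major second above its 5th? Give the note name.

C#

Em6 is spelled E, G, B, C#.
The 5th is B. A major second above B is C#.
C# is the chord's 6th.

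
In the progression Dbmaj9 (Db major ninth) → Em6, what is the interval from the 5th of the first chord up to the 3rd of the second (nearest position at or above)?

The 5th of Dbmaj9 (Db major ninth) is Ab; the 3rd of Em6 is G.
Counting 7 letters and 11 half steps from Ab gives a major seventh.

major seventh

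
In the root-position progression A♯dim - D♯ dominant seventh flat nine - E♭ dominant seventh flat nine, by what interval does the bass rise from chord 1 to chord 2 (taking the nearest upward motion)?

The roots are A♯ and D♯.
A♯ up to D♯ spans 4 letter names and 5 semitones — a perfect fourth.

perfect fourth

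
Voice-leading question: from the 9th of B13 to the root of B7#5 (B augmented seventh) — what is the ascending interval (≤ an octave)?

m7

The 9th of B13 is C#; the root of B7#5 (B augmented seventh) is B.
From C# to B: 10 semitones over a seventh = minor.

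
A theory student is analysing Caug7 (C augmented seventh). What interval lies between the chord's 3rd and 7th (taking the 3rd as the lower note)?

Spelling the chord: C–E–G#–Bb.
3rd = E; 7th = Bb.
From E to Bb: 6 semitones over a fifth = diminished.

diminished fifth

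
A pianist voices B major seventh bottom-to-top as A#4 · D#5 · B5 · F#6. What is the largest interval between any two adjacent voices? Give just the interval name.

Adjacent intervals: A#4→D#5 = perfect fourth; D#5→B5 = minor sixth; B5→F#6 = perfect fifth.
The largest is D#5 to B5, a minor sixth (8 semitones).

minor sixth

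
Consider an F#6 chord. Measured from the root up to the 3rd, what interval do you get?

major 3rd

Spelling the chord: F# A# C# D#.
That puts F# below A#.
F# up to A# spans 3 letter names and 4 semitones — a major third.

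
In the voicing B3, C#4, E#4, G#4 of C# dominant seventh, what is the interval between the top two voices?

Those voices are E#4 and G#4.
From E# to G#: 3 semitones over a third = minor.

minor 3rd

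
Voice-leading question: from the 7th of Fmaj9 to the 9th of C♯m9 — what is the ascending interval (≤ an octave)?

M7

The 7th of Fmaj9 is E; the 9th of C♯m9 is D♯.
From E to D♯ is 11 semitones, exactly the major seventh.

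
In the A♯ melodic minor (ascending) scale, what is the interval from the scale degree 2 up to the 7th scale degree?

M6

A♯ melodic minor: A♯ B♯ C♯ D♯ E♯ F𝄪 G𝄪.
Scale degree 2 = B♯; degree 7 = G𝄪.
From B♯ to G𝄪 is 9 semitones, exactly the major sixth.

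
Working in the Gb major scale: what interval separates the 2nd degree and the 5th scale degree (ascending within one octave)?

perfect 4th

The scale runs Gb Ab Bb Cb Db Eb F.
The 2nd degree is Ab and the 5th scale degree is Db.
Ab up to Db spans 4 letter names and 5 semitones — a perfect fourth.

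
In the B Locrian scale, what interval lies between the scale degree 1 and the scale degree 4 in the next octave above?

perfect 11th

B locrian: B C D E F G A.
Scale degree 1 = B; degree 4 (up an octave) = E.
Counting 11 letters and 17 half steps from B gives a perfect eleventh.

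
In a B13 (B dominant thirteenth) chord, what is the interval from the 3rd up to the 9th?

minor seventh

B13: B D# F# A C# G#.
The 3rd is D# and the 9th is C#.
7 letter names make it a seventh; at 10 semitones (a half step narrower than major) the quality is minor.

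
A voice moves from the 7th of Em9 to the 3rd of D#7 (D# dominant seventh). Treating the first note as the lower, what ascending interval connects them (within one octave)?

augmented third

Em9 has D as its 7th, and D#7 (D# dominant seventh) has F## as its 3rd.
From D to F##: 5 semitones over a third = augmented.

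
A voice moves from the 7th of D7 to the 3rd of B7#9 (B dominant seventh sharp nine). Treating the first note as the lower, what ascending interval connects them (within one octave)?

A2

The 7th of D7 is C; the 3rd of B7#9 (B dominant seventh sharp nine) is D♯.
From C to D♯: 3 semitones over a second = augmented.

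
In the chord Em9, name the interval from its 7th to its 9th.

major 3rd

Spelling the chord: E G B D F♯.
That puts D below F♯.
Counting 3 letters and 4 half steps from D gives a major third.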